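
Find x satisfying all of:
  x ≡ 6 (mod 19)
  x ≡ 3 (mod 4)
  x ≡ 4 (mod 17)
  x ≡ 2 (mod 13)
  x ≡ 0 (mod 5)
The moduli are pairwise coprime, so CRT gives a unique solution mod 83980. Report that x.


Product of moduli M = 19 · 4 · 17 · 13 · 5 = 83980.
Merge one congruence at a time:
  Start: x ≡ 6 (mod 19).
  Combine with x ≡ 3 (mod 4); new modulus lcm = 76.
    Write x = 6 + 19·t and substitute into x ≡ 3 (mod 4): 19·t ≡ 3 − 6 = -3 (mod 4).
    Reduce coefficients mod 4: 3·t ≡ 1 (mod 4).
    The inverse of 3 mod 4 is 3 (since 3·3 = 9 = 2·4 + 1), so t ≡ 3·1 = 3 ≡ 3 (mod 4).
    Then x = 6 + 19·3 = 63, valid modulo lcm(19, 4) = 76: x ≡ 63 (mod 76).
  Combine with x ≡ 4 (mod 17); new modulus lcm = 1292.
    Write x = 63 + 76·t and substitute into x ≡ 4 (mod 17): 76·t ≡ 4 − 63 = -59 (mod 17).
    Reduce coefficients mod 17: 8·t ≡ 9 (mod 17).
    The inverse of 8 mod 17 is 15 (since 8·15 = 120 = 7·17 + 1), so t ≡ 15·9 = 135 ≡ 16 (mod 17).
    Then x = 63 + 76·16 = 1279, valid modulo lcm(76, 17) = 1292: x ≡ 1279 (mod 1292).
  Combine with x ≡ 2 (mod 13); new modulus lcm = 16796.
    Write x = 1279 + 1292·t and substitute into x ≡ 2 (mod 13): 1292·t ≡ 2 − 1279 = -1277 (mod 13).
    Reduce coefficients mod 13: 5·t ≡ 10 (mod 13).
    The inverse of 5 mod 13 is 8 (since 5·8 = 40 = 3·13 + 1), so t ≡ 8·10 = 80 ≡ 2 (mod 13).
    Then x = 1279 + 1292·2 = 3863, valid modulo lcm(1292, 13) = 16796: x ≡ 3863 (mod 16796).
  Combine with x ≡ 0 (mod 5); new modulus lcm = 83980.
    Write x = 3863 + 16796·t and substitute into x ≡ 0 (mod 5): 16796·t ≡ 0 − 3863 = -3863 (mod 5).
    Reduce coefficients mod 5: 1·t ≡ 2 (mod 5).
    So t ≡ 2 (mod 5).
    Then x = 3863 + 16796·2 = 37455, valid modulo lcm(16796, 5) = 83980: x ≡ 37455 (mod 83980).
Verify against each original: 37455 mod 19 = 6, 37455 mod 4 = 3, 37455 mod 17 = 4, 37455 mod 13 = 2, 37455 mod 5 = 0.

x ≡ 37455 (mod 83980).


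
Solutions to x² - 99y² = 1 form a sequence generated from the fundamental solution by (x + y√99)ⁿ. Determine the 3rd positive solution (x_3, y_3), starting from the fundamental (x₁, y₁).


Step 1: Find the fundamental solution (x₁, y₁) of x² - 99y² = 1.
  Expand √99 as a continued fraction. a₀ = ⌊√99⌋ = 9; iterate m_{k+1} = d_k·a_k − m_k, d_{k+1} = (99 − m_{k+1}²)/d_k, a_{k+1} = ⌊(a₀ + m_{k+1})/d_{k+1}⌋ (starting m₀ = 0, d₀ = 1), with convergents p_k = a_k·p_{k-1} + p_{k-2}, q_k = a_k·q_{k-1} + q_{k-2} (p₋₁ = 1, q₋₁ = 0):
  k = 0: a₀ = 9; p₀/q₀ = 9/1; p₀² − 99·q₀² = 81 − 99 = -18.
  k = 1: m = 9, d = 18, a = ⌊(9 + 9)/18⌋ = 1; p/q = (1·9 + 1)/(1·1 + 0) = 10/1; p² − 99·q² = 100 − 99 = 1.
  The first convergent with p² − 99·q² = 1 gives the fundamental solution (x₁, y₁) = (10, 1).
Step 2: Apply the recurrence (x_{n+1}, y_{n+1}) = (x₁x_n + 99y₁y_n, x₁y_n + y₁x_n) repeatedly.
  From (x_1, y_1) = (10, 1): x_2 = 10·10 + 99·1·1 = 199; y_2 = 10·1 + 1·10 = 20.
  From (x_2, y_2) = (199, 20): x_3 = 10·199 + 99·1·20 = 3970; y_3 = 10·20 + 1·199 = 399.
Step 3: Verify x_3² - 99·y_3² = 15760900 - 15760899 = 1 (should be 1). ✓

(x_1, y_1) = (10, 1); (x_3, y_3) = (3970, 399).


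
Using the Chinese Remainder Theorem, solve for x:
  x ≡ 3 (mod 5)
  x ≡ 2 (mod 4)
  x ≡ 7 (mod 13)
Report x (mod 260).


Moduli 5, 4, 13 are pairwise coprime; by CRT there is a unique solution modulo M = 5 · 4 · 13 = 260.
Solve pairwise, accumulating the modulus:
  Start with x ≡ 3 (mod 5).
  Combine with x ≡ 2 (mod 4): since gcd(5, 4) = 1, we get a unique residue mod 20.
    Write x = 3 + 5·t and substitute into x ≡ 2 (mod 4): 5·t ≡ 2 − 3 = -1 (mod 4).
    Reduce coefficients mod 4: 1·t ≡ 3 (mod 4).
    So t ≡ 3 (mod 4).
    Then x = 3 + 5·3 = 18, valid modulo lcm(5, 4) = 20: x ≡ 18 (mod 20).
  Combine with x ≡ 7 (mod 13): since gcd(20, 13) = 1, we get a unique residue mod 260.
    Write x = 18 + 20·t and substitute into x ≡ 7 (mod 13): 20·t ≡ 7 − 18 = -11 (mod 13).
    Reduce coefficients mod 13: 7·t ≡ 2 (mod 13).
    The inverse of 7 mod 13 is 2 (since 7·2 = 14 = 1·13 + 1), so t ≡ 2·2 = 4 ≡ 4 (mod 13).
    Then x = 18 + 20·4 = 98, valid modulo lcm(20, 13) = 260: x ≡ 98 (mod 260).
Verify: 98 mod 5 = 3 ✓, 98 mod 4 = 2 ✓, 98 mod 13 = 7 ✓.

x ≡ 98 (mod 260).


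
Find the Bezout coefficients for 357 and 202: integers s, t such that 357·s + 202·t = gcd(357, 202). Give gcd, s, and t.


Euclidean algorithm on (357, 202) — divide until remainder is 0:
  357 = 1 · 202 + 155
  202 = 1 · 155 + 47
  155 = 3 · 47 + 14
  47 = 3 · 14 + 5
  14 = 2 · 5 + 4
  5 = 1 · 4 + 1
  4 = 4 · 1 + 0
gcd(357, 202) = 1.
Track Bezout coefficients alongside the remainders: start with r₀ = 357 = a·1 + b·0 (s = 1, t = 0) and r₁ = 202 = a·0 + b·1 (s = 0, t = 1); each new remainder r_{k+1} = r_{k-1} − q_k·r_k inherits s_{k+1} = s_{k-1} − q_k·s_k, t_{k+1} = t_{k-1} − q_k·t_k, so r_k = a·s_k + b·t_k at every step:
  q = 1: r = 155, s = 1 − 1·0 = 1, t = 0 − 1·1 = -1  (check: 357·1 + 202·(-1) = 155)
  q = 1: r = 47, s = 0 − 1·1 = -1, t = 1 − 1·(-1) = 2  (check: 357·(-1) + 202·2 = 47)
  q = 3: r = 14, s = 1 − 3·(-1) = 4, t = -1 − 3·2 = -7  (check: 357·4 + 202·(-7) = 14)
  q = 3: r = 5, s = -1 − 3·4 = -13, t = 2 − 3·(-7) = 23  (check: 357·(-13) + 202·23 = 5)
  q = 2: r = 4, s = 4 − 2·(-13) = 30, t = -7 − 2·23 = -53  (check: 357·30 + 202·(-53) = 4)
  q = 1: r = 1, s = -13 − 1·30 = -43, t = 23 − 1·(-53) = 76  (check: 357·(-43) + 202·76 = 1)
The row with r = 1 (the gcd) gives the Bezout coefficients s = -43, t = 76.
Result: 357 · (-43) + 202 · (76) = 1.

gcd(357, 202) = 1; s = -43, t = 76 (check: 357·(-43) + 202·76 = 1).


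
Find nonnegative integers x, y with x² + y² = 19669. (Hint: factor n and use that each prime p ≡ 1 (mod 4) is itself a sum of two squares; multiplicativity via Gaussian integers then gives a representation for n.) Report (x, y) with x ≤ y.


Step 1: Factor n = 19669 = 13 · 17 · 89.
Step 2: Check the mod-4 condition on each prime factor: 13 ≡ 1 (mod 4), exponent 1; 17 ≡ 1 (mod 4), exponent 1; 89 ≡ 1 (mod 4), exponent 1.
All primes ≡ 3 (mod 4) appear to even exponent (or don't appear), so by the two-squares theorem n IS expressible as a sum of two squares.
Step 3: Build a representation. Here n = 13 · 17 · 89 is a product of primes ≡ 1 (mod 4). Each prime p ≡ 1 (mod 4) is itself a sum of two squares; find a² by testing p − a² for a perfect square:
  13: 13 − 1² = 12, 13 − 2² = 9 = 3² ⇒ 13 = 2² + 3².
  17: 17 − 1² = 16 = 4² ⇒ 17 = 1² + 4².
  89: 89 − 1² = 88, 89 − 2² = 85, 89 − 3² = 80, 89 − 4² = 73, 89 − 5² = 64 = 8² ⇒ 89 = 5² + 8².
  Combine using the Brahmagupta–Fibonacci identity (a² + b²)(c² + d²) = (ac − bd)² + (ad + bc)² = (ac + bd)² + (ad − bc)²:
  13 · 17 = 221: from (2² + 3²)(1² + 4²), take (2·1 − 3·4, 2·4 + 3·1) = (2 − 12, 8 + 3) = (-10, 11); dropping signs (only squares matter) gives (10, 11); check 10² + 11² = 100 + 121 = 221 ✓.
  221 · 89 = 19669: from (10² + 11²)(5² + 8²), take (10·5 − 11·8, 10·8 + 11·5) = (50 − 88, 80 + 55) = (-38, 135); dropping signs (only squares matter) gives (38, 135); check 38² + 135² = 1444 + 18225 = 19669 ✓.
Step 4: Order so x ≤ y and verify: 38² + 135² = 1444 + 18225 = 19669 = n. ✓

n = 19669 = 38² + 135² (one valid representation with x ≤ y).


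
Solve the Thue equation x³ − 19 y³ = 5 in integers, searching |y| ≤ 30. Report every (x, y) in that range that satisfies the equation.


The equation is x³ - 19y³ = 5. For fixed y, x³ = 19·y³ + 5, so a solution requires the RHS to be a perfect cube.
Strategy: iterate y from -30 to 30, compute RHS = 19·y³ + 5, and check whether it is a (positive or negative) perfect cube.
Check small values of y:
  y = 0: RHS = 5 is not a perfect cube.
  y = 1: RHS = 24 is not a perfect cube.
  y = -1: RHS = -14 is not a perfect cube.
  y = 2: RHS = 157 is not a perfect cube.
  y = -2: RHS = -147 is not a perfect cube.
  y = 3: RHS = 518 is not a perfect cube.
  y = -3: RHS = -508 is not a perfect cube.
Continuing the search up to |y| = 30 finds no solutions either.
No (x, y) in the scanned range satisfies the equation.

No integer solutions with |y| ≤ 30.


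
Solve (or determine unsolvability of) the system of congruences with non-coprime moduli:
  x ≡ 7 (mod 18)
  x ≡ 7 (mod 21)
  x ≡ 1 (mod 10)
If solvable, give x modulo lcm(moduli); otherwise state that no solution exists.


Moduli 18, 21, 10 are not pairwise coprime, so CRT works modulo lcm(m_i) when all pairwise compatibility conditions hold.
Pairwise compatibility: gcd(m_i, m_j) must divide a_i - a_j for every pair.
Merge one congruence at a time:
  Start: x ≡ 7 (mod 18).
  Combine with x ≡ 7 (mod 21): gcd(18, 21) = 3; 7 - 7 = 0, which IS divisible by 3, so compatible.
    Write x = 7 + 18·t and substitute into x ≡ 7 (mod 21): 18·t ≡ 7 − 7 = 0 (mod 21).
    Divide the congruence (and modulus) by g = 3: 6·t ≡ 0 (mod 7).
    The inverse of 6 mod 7 is 6 (since 6·6 = 36 = 5·7 + 1), so t ≡ 6·0 = 0 ≡ 0 (mod 7).
    Then x = 7 + 18·0 = 7, valid modulo lcm(18, 21) = 126: x ≡ 7 (mod 126).
  Combine with x ≡ 1 (mod 10): gcd(126, 10) = 2; 1 - 7 = -6, which IS divisible by 2, so compatible.
    Write x = 7 + 126·t and substitute into x ≡ 1 (mod 10): 126·t ≡ 1 − 7 = -6 (mod 10).
    Divide the congruence (and modulus) by g = 2: 63·t ≡ -3 (mod 5).
    Reduce coefficients mod 5: 3·t ≡ 2 (mod 5).
    The inverse of 3 mod 5 is 2 (since 3·2 = 6 = 1·5 + 1), so t ≡ 2·2 = 4 ≡ 4 (mod 5).
    Then x = 7 + 126·4 = 511, valid modulo lcm(126, 10) = 630: x ≡ 511 (mod 630).
Verify: 511 mod 18 = 7, 511 mod 21 = 7, 511 mod 10 = 1.

x ≡ 511 (mod 630).


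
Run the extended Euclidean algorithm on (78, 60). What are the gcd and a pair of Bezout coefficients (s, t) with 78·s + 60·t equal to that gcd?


Euclidean algorithm on (78, 60) — divide until remainder is 0:
  78 = 1 · 60 + 18
  60 = 3 · 18 + 6
  18 = 3 · 6 + 0
gcd(78, 60) = 6.
Track Bezout coefficients alongside the remainders: start with r₀ = 78 = a·1 + b·0 (s = 1, t = 0) and r₁ = 60 = a·0 + b·1 (s = 0, t = 1); each new remainder r_{k+1} = r_{k-1} − q_k·r_k inherits s_{k+1} = s_{k-1} − q_k·s_k, t_{k+1} = t_{k-1} − q_k·t_k, so r_k = a·s_k + b·t_k at every step:
  q = 1: r = 18, s = 1 − 1·0 = 1, t = 0 − 1·1 = -1  (check: 78·1 + 60·(-1) = 18)
  q = 3: r = 6, s = 0 − 3·1 = -3, t = 1 − 3·(-1) = 4  (check: 78·(-3) + 60·4 = 6)
The row with r = 6 (the gcd) gives the Bezout coefficients s = -3, t = 4.
Result: 78 · (-3) + 60 · (4) = 6.

gcd(78, 60) = 6; s = -3, t = 4 (check: 78·(-3) + 60·4 = 6).


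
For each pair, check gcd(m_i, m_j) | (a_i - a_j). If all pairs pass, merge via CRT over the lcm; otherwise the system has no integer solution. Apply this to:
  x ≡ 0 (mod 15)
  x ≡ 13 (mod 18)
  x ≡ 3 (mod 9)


Moduli 15, 18, 9 are not pairwise coprime, so CRT works modulo lcm(m_i) when all pairwise compatibility conditions hold.
Pairwise compatibility: gcd(m_i, m_j) must divide a_i - a_j for every pair.
Merge one congruence at a time:
  Start: x ≡ 0 (mod 15).
  Combine with x ≡ 13 (mod 18): gcd(15, 18) = 3, and 13 - 0 = 13 is NOT divisible by 3.
    ⇒ system is inconsistent (no integer solution).

No solution (the system is inconsistent).


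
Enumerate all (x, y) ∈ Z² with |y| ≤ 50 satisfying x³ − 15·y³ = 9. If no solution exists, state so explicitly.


The equation is x³ - 15y³ = 9. For fixed y, x³ = 15·y³ + 9, so a solution requires the RHS to be a perfect cube.
Strategy: iterate y from -50 to 50, compute RHS = 15·y³ + 9, and check whether it is a (positive or negative) perfect cube.
Check small values of y:
  y = 0: RHS = 9 is not a perfect cube.
  y = 1: RHS = 24 is not a perfect cube.
  y = -1: RHS = -6 is not a perfect cube.
  y = 2: RHS = 129 is not a perfect cube.
  y = -2: RHS = -111 is not a perfect cube.
  y = 3: RHS = 414 is not a perfect cube.
  y = -3: RHS = -396 is not a perfect cube.
Continuing the search up to |y| = 50 finds no solutions either.
No (x, y) in the scanned range satisfies the equation.

No integer solutions with |y| ≤ 50.


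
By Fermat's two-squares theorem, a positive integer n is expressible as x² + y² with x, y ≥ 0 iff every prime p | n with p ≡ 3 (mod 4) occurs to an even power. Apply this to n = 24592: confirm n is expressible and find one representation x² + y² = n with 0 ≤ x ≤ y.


Step 1: Factor n = 24592 = 2^4 · 29 · 53.
Step 2: Check the mod-4 condition on each prime factor: 2 = 2 (special); 29 ≡ 1 (mod 4), exponent 1; 53 ≡ 1 (mod 4), exponent 1.
All primes ≡ 3 (mod 4) appear to even exponent (or don't appear), so by the two-squares theorem n IS expressible as a sum of two squares.
Step 3: Build a representation. Group n = k² · m with k = 4 and m = 29 · 53 = 1537 (a product of primes ≡ 1 (mod 4)); a representation of m scales to one of n via (k·x)² + (k·y)² = k²(x² + y²). Each prime p ≡ 1 (mod 4) is itself a sum of two squares; find a² by testing p − a² for a perfect square:
  29: 29 − 1² = 28, 29 − 2² = 25 = 5² ⇒ 29 = 2² + 5².
  53: 53 − 1² = 52, 53 − 2² = 49 = 7² ⇒ 53 = 2² + 7².
  Combine using the Brahmagupta–Fibonacci identity (a² + b²)(c² + d²) = (ac − bd)² + (ad + bc)² = (ac + bd)² + (ad − bc)²:
  29 · 53 = 1537: from (2² + 5²)(2² + 7²), take (2·2 − 5·7, 2·7 + 5·2) = (4 − 35, 14 + 10) = (-31, 24); dropping signs (only squares matter) gives (31, 24); check 31² + 24² = 961 + 576 = 1537 ✓.
  Scale by k = 4: (4·31, 4·24) = (124, 96).
Step 4: Order so x ≤ y and verify: 96² + 124² = 9216 + 15376 = 24592 = n. ✓

n = 24592 = 96² + 124² (one valid representation with x ≤ y).


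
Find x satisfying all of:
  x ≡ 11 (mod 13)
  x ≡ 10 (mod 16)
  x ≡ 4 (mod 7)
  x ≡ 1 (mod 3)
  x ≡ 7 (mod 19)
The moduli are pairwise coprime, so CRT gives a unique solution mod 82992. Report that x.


Product of moduli M = 13 · 16 · 7 · 3 · 19 = 82992.
Merge one congruence at a time:
  Start: x ≡ 11 (mod 13).
  Combine with x ≡ 10 (mod 16); new modulus lcm = 208.
    Write x = 11 + 13·t and substitute into x ≡ 10 (mod 16): 13·t ≡ 10 − 11 = -1 (mod 16).
    Reduce coefficients mod 16: 13·t ≡ 15 (mod 16).
    The inverse of 13 mod 16 is 5 (since 13·5 = 65 = 4·16 + 1), so t ≡ 5·15 = 75 ≡ 11 (mod 16).
    Then x = 11 + 13·11 = 154, valid modulo lcm(13, 16) = 208: x ≡ 154 (mod 208).
  Combine with x ≡ 4 (mod 7); new modulus lcm = 1456.
    Write x = 154 + 208·t and substitute into x ≡ 4 (mod 7): 208·t ≡ 4 − 154 = -150 (mod 7).
    Reduce coefficients mod 7: 5·t ≡ 4 (mod 7).
    The inverse of 5 mod 7 is 3 (since 5·3 = 15 = 2·7 + 1), so t ≡ 3·4 = 12 ≡ 5 (mod 7).
    Then x = 154 + 208·5 = 1194, valid modulo lcm(208, 7) = 1456: x ≡ 1194 (mod 1456).
  Combine with x ≡ 1 (mod 3); new modulus lcm = 4368.
    Write x = 1194 + 1456·t and substitute into x ≡ 1 (mod 3): 1456·t ≡ 1 − 1194 = -1193 (mod 3).
    Reduce coefficients mod 3: 1·t ≡ 1 (mod 3).
    So t ≡ 1 (mod 3).
    Then x = 1194 + 1456·1 = 2650, valid modulo lcm(1456, 3) = 4368: x ≡ 2650 (mod 4368).
  Combine with x ≡ 7 (mod 19); new modulus lcm = 82992.
    Write x = 2650 + 4368·t and substitute into x ≡ 7 (mod 19): 4368·t ≡ 7 − 2650 = -2643 (mod 19).
    Reduce coefficients mod 19: 17·t ≡ 17 (mod 19).
    The inverse of 17 mod 19 is 9 (since 17·9 = 153 = 8·19 + 1), so t ≡ 9·17 = 153 ≡ 1 (mod 19).
    Then x = 2650 + 4368·1 = 7018, valid modulo lcm(4368, 19) = 82992: x ≡ 7018 (mod 82992).
Verify against each original: 7018 mod 13 = 11, 7018 mod 16 = 10, 7018 mod 7 = 4, 7018 mod 3 = 1, 7018 mod 19 = 7.

x ≡ 7018 (mod 82992).


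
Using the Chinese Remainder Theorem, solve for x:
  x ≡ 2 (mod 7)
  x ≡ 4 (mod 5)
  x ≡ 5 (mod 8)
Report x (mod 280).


Moduli 7, 5, 8 are pairwise coprime; by CRT there is a unique solution modulo M = 7 · 5 · 8 = 280.
Solve pairwise, accumulating the modulus:
  Start with x ≡ 2 (mod 7).
  Combine with x ≡ 4 (mod 5): since gcd(7, 5) = 1, we get a unique residue mod 35.
    Write x = 2 + 7·t and substitute into x ≡ 4 (mod 5): 7·t ≡ 4 − 2 = 2 (mod 5).
    Reduce coefficients mod 5: 2·t ≡ 2 (mod 5).
    The inverse of 2 mod 5 is 3 (since 2·3 = 6 = 1·5 + 1), so t ≡ 3·2 = 6 ≡ 1 (mod 5).
    Then x = 2 + 7·1 = 9, valid modulo lcm(7, 5) = 35: x ≡ 9 (mod 35).
  Combine with x ≡ 5 (mod 8): since gcd(35, 8) = 1, we get a unique residue mod 280.
    Write x = 9 + 35·t and substitute into x ≡ 5 (mod 8): 35·t ≡ 5 − 9 = -4 (mod 8).
    Reduce coefficients mod 8: 3·t ≡ 4 (mod 8).
    The inverse of 3 mod 8 is 3 (since 3·3 = 9 = 1·8 + 1), so t ≡ 3·4 = 12 ≡ 4 (mod 8).
    Then x = 9 + 35·4 = 149, valid modulo lcm(35, 8) = 280: x ≡ 149 (mod 280).
Verify: 149 mod 7 = 2 ✓, 149 mod 5 = 4 ✓, 149 mod 8 = 5 ✓.

x ≡ 149 (mod 280).


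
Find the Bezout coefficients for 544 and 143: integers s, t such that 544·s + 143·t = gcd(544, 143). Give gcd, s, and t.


Euclidean algorithm on (544, 143) — divide until remainder is 0:
  544 = 3 · 143 + 115
  143 = 1 · 115 + 28
  115 = 4 · 28 + 3
  28 = 9 · 3 + 1
  3 = 3 · 1 + 0
gcd(544, 143) = 1.
Track Bezout coefficients alongside the remainders: start with r₀ = 544 = a·1 + b·0 (s = 1, t = 0) and r₁ = 143 = a·0 + b·1 (s = 0, t = 1); each new remainder r_{k+1} = r_{k-1} − q_k·r_k inherits s_{k+1} = s_{k-1} − q_k·s_k, t_{k+1} = t_{k-1} − q_k·t_k, so r_k = a·s_k + b·t_k at every step:
  q = 3: r = 115, s = 1 − 3·0 = 1, t = 0 − 3·1 = -3  (check: 544·1 + 143·(-3) = 115)
  q = 1: r = 28, s = 0 − 1·1 = -1, t = 1 − 1·(-3) = 4  (check: 544·(-1) + 143·4 = 28)
  q = 4: r = 3, s = 1 − 4·(-1) = 5, t = -3 − 4·4 = -19  (check: 544·5 + 143·(-19) = 3)
  q = 9: r = 1, s = -1 − 9·5 = -46, t = 4 − 9·(-19) = 175  (check: 544·(-46) + 143·175 = 1)
The row with r = 1 (the gcd) gives the Bezout coefficients s = -46, t = 175.
Result: 544 · (-46) + 143 · (175) = 1.

gcd(544, 143) = 1; s = -46, t = 175 (check: 544·(-46) + 143·175 = 1).


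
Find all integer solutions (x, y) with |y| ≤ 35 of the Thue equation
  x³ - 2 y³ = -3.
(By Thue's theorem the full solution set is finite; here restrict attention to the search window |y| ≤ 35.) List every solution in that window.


The equation is x³ - 2y³ = -3. For fixed y, x³ = 2·y³ − 3, so a solution requires the RHS to be a perfect cube.
Strategy: iterate y from -35 to 35, compute RHS = 2·y³ − 3, and check whether it is a (positive or negative) perfect cube.
Check small values of y:
  y = 0: RHS = -3 is not a perfect cube.
  y = 1: RHS = -1 = (-1)³ ⇒ x = -1 works.
  y = -1: RHS = -5 is not a perfect cube.
  y = 2: RHS = 13 is not a perfect cube.
  y = -2: RHS = -19 is not a perfect cube.
  y = 3: RHS = 51 is not a perfect cube.
  y = -3: RHS = -57 is not a perfect cube.
Continuing, at y = 4: RHS = 125 = (5)³ ⇒ x = 5 works.
Searching the remaining y in |y| ≤ 35 finds no further solutions.
Collected solutions: (-1, 1), (5, 4).

Solutions (with |y| ≤ 35): (-1, 1), (5, 4).


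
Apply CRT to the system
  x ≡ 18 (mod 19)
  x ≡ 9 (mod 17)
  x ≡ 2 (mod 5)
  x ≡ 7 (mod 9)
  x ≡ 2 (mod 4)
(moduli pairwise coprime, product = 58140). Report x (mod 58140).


Product of moduli M = 19 · 17 · 5 · 9 · 4 = 58140.
Merge one congruence at a time:
  Start: x ≡ 18 (mod 19).
  Combine with x ≡ 9 (mod 17); new modulus lcm = 323.
    Write x = 18 + 19·t and substitute into x ≡ 9 (mod 17): 19·t ≡ 9 − 18 = -9 (mod 17).
    Reduce coefficients mod 17: 2·t ≡ 8 (mod 17).
    The inverse of 2 mod 17 is 9 (since 2·9 = 18 = 1·17 + 1), so t ≡ 9·8 = 72 ≡ 4 (mod 17).
    Then x = 18 + 19·4 = 94, valid modulo lcm(19, 17) = 323: x ≡ 94 (mod 323).
  Combine with x ≡ 2 (mod 5); new modulus lcm = 1615.
    Write x = 94 + 323·t and substitute into x ≡ 2 (mod 5): 323·t ≡ 2 − 94 = -92 (mod 5).
    Reduce coefficients mod 5: 3·t ≡ 3 (mod 5).
    The inverse of 3 mod 5 is 2 (since 3·2 = 6 = 1·5 + 1), so t ≡ 2·3 = 6 ≡ 1 (mod 5).
    Then x = 94 + 323·1 = 417, valid modulo lcm(323, 5) = 1615: x ≡ 417 (mod 1615).
  Combine with x ≡ 7 (mod 9); new modulus lcm = 14535.
    Write x = 417 + 1615·t and substitute into x ≡ 7 (mod 9): 1615·t ≡ 7 − 417 = -410 (mod 9).
    Reduce coefficients mod 9: 4·t ≡ 4 (mod 9).
    The inverse of 4 mod 9 is 7 (since 4·7 = 28 = 3·9 + 1), so t ≡ 7·4 = 28 ≡ 1 (mod 9).
    Then x = 417 + 1615·1 = 2032, valid modulo lcm(1615, 9) = 14535: x ≡ 2032 (mod 14535).
  Combine with x ≡ 2 (mod 4); new modulus lcm = 58140.
    Write x = 2032 + 14535·t and substitute into x ≡ 2 (mod 4): 14535·t ≡ 2 − 2032 = -2030 (mod 4).
    Reduce coefficients mod 4: 3·t ≡ 2 (mod 4).
    The inverse of 3 mod 4 is 3 (since 3·3 = 9 = 2·4 + 1), so t ≡ 3·2 = 6 ≡ 2 (mod 4).
    Then x = 2032 + 14535·2 = 31102, valid modulo lcm(14535, 4) = 58140: x ≡ 31102 (mod 58140).
Verify against each original: 31102 mod 19 = 18, 31102 mod 17 = 9, 31102 mod 5 = 2, 31102 mod 9 = 7, 31102 mod 4 = 2.

x ≡ 31102 (mod 58140).


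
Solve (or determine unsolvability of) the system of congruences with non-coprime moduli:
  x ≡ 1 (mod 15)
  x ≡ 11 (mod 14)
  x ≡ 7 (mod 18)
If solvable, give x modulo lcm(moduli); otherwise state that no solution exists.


Moduli 15, 14, 18 are not pairwise coprime, so CRT works modulo lcm(m_i) when all pairwise compatibility conditions hold.
Pairwise compatibility: gcd(m_i, m_j) must divide a_i - a_j for every pair.
Merge one congruence at a time:
  Start: x ≡ 1 (mod 15).
  Combine with x ≡ 11 (mod 14): gcd(15, 14) = 1; 11 - 1 = 10, which IS divisible by 1, so compatible.
    Write x = 1 + 15·t and substitute into x ≡ 11 (mod 14): 15·t ≡ 11 − 1 = 10 (mod 14).
    Reduce coefficients mod 14: 1·t ≡ 10 (mod 14).
    So t ≡ 10 (mod 14).
    Then x = 1 + 15·10 = 151, valid modulo lcm(15, 14) = 210: x ≡ 151 (mod 210).
  Combine with x ≡ 7 (mod 18): gcd(210, 18) = 6; 7 - 151 = -144, which IS divisible by 6, so compatible.
    Write x = 151 + 210·t and substitute into x ≡ 7 (mod 18): 210·t ≡ 7 − 151 = -144 (mod 18).
    Divide the congruence (and modulus) by g = 6: 35·t ≡ -24 (mod 3).
    Reduce coefficients mod 3: 2·t ≡ 0 (mod 3).
    The inverse of 2 mod 3 is 2 (since 2·2 = 4 = 1·3 + 1), so t ≡ 2·0 = 0 ≡ 0 (mod 3).
    Then x = 151 + 210·0 = 151, valid modulo lcm(210, 18) = 630: x ≡ 151 (mod 630).
Verify: 151 mod 15 = 1, 151 mod 14 = 11, 151 mod 18 = 7.

x ≡ 151 (mod 630).


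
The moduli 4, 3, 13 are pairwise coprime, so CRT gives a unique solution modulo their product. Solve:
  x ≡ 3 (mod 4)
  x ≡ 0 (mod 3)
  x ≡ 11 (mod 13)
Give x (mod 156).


Moduli 4, 3, 13 are pairwise coprime; by CRT there is a unique solution modulo M = 4 · 3 · 13 = 156.
Solve pairwise, accumulating the modulus:
  Start with x ≡ 3 (mod 4).
  Combine with x ≡ 0 (mod 3): since gcd(4, 3) = 1, we get a unique residue mod 12.
    Write x = 3 + 4·t and substitute into x ≡ 0 (mod 3): 4·t ≡ 0 − 3 = -3 (mod 3).
    Reduce coefficients mod 3: 1·t ≡ 0 (mod 3).
    So t ≡ 0 (mod 3).
    Then x = 3 + 4·0 = 3, valid modulo lcm(4, 3) = 12: x ≡ 3 (mod 12).
  Combine with x ≡ 11 (mod 13): since gcd(12, 13) = 1, we get a unique residue mod 156.
    Write x = 3 + 12·t and substitute into x ≡ 11 (mod 13): 12·t ≡ 11 − 3 = 8 (mod 13).
    The inverse of 12 mod 13 is 12 (since 12·12 = 144 = 11·13 + 1), so t ≡ 12·8 = 96 ≡ 5 (mod 13).
    Then x = 3 + 12·5 = 63, valid modulo lcm(12, 13) = 156: x ≡ 63 (mod 156).
Verify: 63 mod 4 = 3 ✓, 63 mod 3 = 0 ✓, 63 mod 13 = 11 ✓.

x ≡ 63 (mod 156).


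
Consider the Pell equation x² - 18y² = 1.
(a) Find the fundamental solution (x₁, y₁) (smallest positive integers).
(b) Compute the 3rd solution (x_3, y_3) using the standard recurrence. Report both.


Step 1: Find the fundamental solution (x₁, y₁) of x² - 18y² = 1.
  Expand √18 as a continued fraction. a₀ = ⌊√18⌋ = 4; iterate m_{k+1} = d_k·a_k − m_k, d_{k+1} = (18 − m_{k+1}²)/d_k, a_{k+1} = ⌊(a₀ + m_{k+1})/d_{k+1}⌋ (starting m₀ = 0, d₀ = 1), with convergents p_k = a_k·p_{k-1} + p_{k-2}, q_k = a_k·q_{k-1} + q_{k-2} (p₋₁ = 1, q₋₁ = 0):
  k = 0: a₀ = 4; p₀/q₀ = 4/1; p₀² − 18·q₀² = 16 − 18 = -2.
  k = 1: m = 4, d = 2, a = ⌊(4 + 4)/2⌋ = 4; p/q = (4·4 + 1)/(4·1 + 0) = 17/4; p² − 18·q² = 289 − 288 = 1.
  The first convergent with p² − 18·q² = 1 gives the fundamental solution (x₁, y₁) = (17, 4).
Step 2: Apply the recurrence (x_{n+1}, y_{n+1}) = (x₁x_n + 18y₁y_n, x₁y_n + y₁x_n) repeatedly.
  From (x_1, y_1) = (17, 4): x_2 = 17·17 + 18·4·4 = 577; y_2 = 17·4 + 4·17 = 136.
  From (x_2, y_2) = (577, 136): x_3 = 17·577 + 18·4·136 = 19601; y_3 = 17·136 + 4·577 = 4620.
Step 3: Verify x_3² - 18·y_3² = 384199201 - 384199200 = 1 (should be 1). ✓

(x_1, y_1) = (17, 4); (x_3, y_3) = (19601, 4620).


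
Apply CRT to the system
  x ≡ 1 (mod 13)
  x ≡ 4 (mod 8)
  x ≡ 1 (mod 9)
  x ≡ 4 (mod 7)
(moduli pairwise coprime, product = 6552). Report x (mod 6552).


Product of moduli M = 13 · 8 · 9 · 7 = 6552.
Merge one congruence at a time:
  Start: x ≡ 1 (mod 13).
  Combine with x ≡ 4 (mod 8); new modulus lcm = 104.
    Write x = 1 + 13·t and substitute into x ≡ 4 (mod 8): 13·t ≡ 4 − 1 = 3 (mod 8).
    Reduce coefficients mod 8: 5·t ≡ 3 (mod 8).
    The inverse of 5 mod 8 is 5 (since 5·5 = 25 = 3·8 + 1), so t ≡ 5·3 = 15 ≡ 7 (mod 8).
    Then x = 1 + 13·7 = 92, valid modulo lcm(13, 8) = 104: x ≡ 92 (mod 104).
  Combine with x ≡ 1 (mod 9); new modulus lcm = 936.
    Write x = 92 + 104·t and substitute into x ≡ 1 (mod 9): 104·t ≡ 1 − 92 = -91 (mod 9).
    Reduce coefficients mod 9: 5·t ≡ 8 (mod 9).
    The inverse of 5 mod 9 is 2 (since 5·2 = 10 = 1·9 + 1), so t ≡ 2·8 = 16 ≡ 7 (mod 9).
    Then x = 92 + 104·7 = 820, valid modulo lcm(104, 9) = 936: x ≡ 820 (mod 936).
  Combine with x ≡ 4 (mod 7); new modulus lcm = 6552.
    Write x = 820 + 936·t and substitute into x ≡ 4 (mod 7): 936·t ≡ 4 − 820 = -816 (mod 7).
    Reduce coefficients mod 7: 5·t ≡ 3 (mod 7).
    The inverse of 5 mod 7 is 3 (since 5·3 = 15 = 2·7 + 1), so t ≡ 3·3 = 9 ≡ 2 (mod 7).
    Then x = 820 + 936·2 = 2692, valid modulo lcm(936, 7) = 6552: x ≡ 2692 (mod 6552).
Verify against each original: 2692 mod 13 = 1, 2692 mod 8 = 4, 2692 mod 9 = 1, 2692 mod 7 = 4.

x ≡ 2692 (mod 6552).


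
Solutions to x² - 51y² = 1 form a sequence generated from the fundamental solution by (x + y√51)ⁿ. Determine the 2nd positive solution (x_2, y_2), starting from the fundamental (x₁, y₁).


Step 1: Find the fundamental solution (x₁, y₁) of x² - 51y² = 1.
  Expand √51 as a continued fraction. a₀ = ⌊√51⌋ = 7; iterate m_{k+1} = d_k·a_k − m_k, d_{k+1} = (51 − m_{k+1}²)/d_k, a_{k+1} = ⌊(a₀ + m_{k+1})/d_{k+1}⌋ (starting m₀ = 0, d₀ = 1), with convergents p_k = a_k·p_{k-1} + p_{k-2}, q_k = a_k·q_{k-1} + q_{k-2} (p₋₁ = 1, q₋₁ = 0):
  k = 0: a₀ = 7; p₀/q₀ = 7/1; p₀² − 51·q₀² = 49 − 51 = -2.
  k = 1: m = 7, d = 2, a = ⌊(7 + 7)/2⌋ = 7; p/q = (7·7 + 1)/(7·1 + 0) = 50/7; p² − 51·q² = 2500 − 2499 = 1.
  The first convergent with p² − 51·q² = 1 gives the fundamental solution (x₁, y₁) = (50, 7).
Step 2: Apply the recurrence (x_{n+1}, y_{n+1}) = (x₁x_n + 51y₁y_n, x₁y_n + y₁x_n) repeatedly.
  From (x_1, y_1) = (50, 7): x_2 = 50·50 + 51·7·7 = 4999; y_2 = 50·7 + 7·50 = 700.
Step 3: Verify x_2² - 51·y_2² = 24990001 - 24990000 = 1 (should be 1). ✓

(x_1, y_1) = (50, 7); (x_2, y_2) = (4999, 700).


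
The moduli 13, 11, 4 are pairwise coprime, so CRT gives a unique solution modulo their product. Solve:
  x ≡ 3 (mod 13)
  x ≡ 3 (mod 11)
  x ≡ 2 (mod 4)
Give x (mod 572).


Moduli 13, 11, 4 are pairwise coprime; by CRT there is a unique solution modulo M = 13 · 11 · 4 = 572.
Solve pairwise, accumulating the modulus:
  Start with x ≡ 3 (mod 13).
  Combine with x ≡ 3 (mod 11): since gcd(13, 11) = 1, we get a unique residue mod 143.
    Write x = 3 + 13·t and substitute into x ≡ 3 (mod 11): 13·t ≡ 3 − 3 = 0 (mod 11).
    Reduce coefficients mod 11: 2·t ≡ 0 (mod 11).
    The inverse of 2 mod 11 is 6 (since 2·6 = 12 = 1·11 + 1), so t ≡ 6·0 = 0 ≡ 0 (mod 11).
    Then x = 3 + 13·0 = 3, valid modulo lcm(13, 11) = 143: x ≡ 3 (mod 143).
  Combine with x ≡ 2 (mod 4): since gcd(143, 4) = 1, we get a unique residue mod 572.
    Write x = 3 + 143·t and substitute into x ≡ 2 (mod 4): 143·t ≡ 2 − 3 = -1 (mod 4).
    Reduce coefficients mod 4: 3·t ≡ 3 (mod 4).
    The inverse of 3 mod 4 is 3 (since 3·3 = 9 = 2·4 + 1), so t ≡ 3·3 = 9 ≡ 1 (mod 4).
    Then x = 3 + 143·1 = 146, valid modulo lcm(143, 4) = 572: x ≡ 146 (mod 572).
Verify: 146 mod 13 = 3 ✓, 146 mod 11 = 3 ✓, 146 mod 4 = 2 ✓.

x ≡ 146 (mod 572).


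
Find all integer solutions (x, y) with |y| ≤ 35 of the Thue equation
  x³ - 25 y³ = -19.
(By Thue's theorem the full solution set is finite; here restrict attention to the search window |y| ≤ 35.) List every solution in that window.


The equation is x³ - 25y³ = -19. For fixed y, x³ = 25·y³ − 19, so a solution requires the RHS to be a perfect cube.
Strategy: iterate y from -35 to 35, compute RHS = 25·y³ − 19, and check whether it is a (positive or negative) perfect cube.
Check small values of y:
  y = 0: RHS = -19 is not a perfect cube.
  y = 1: RHS = 6 is not a perfect cube.
  y = -1: RHS = -44 is not a perfect cube.
  y = 2: RHS = 181 is not a perfect cube.
  y = -2: RHS = -219 is not a perfect cube.
  y = 3: RHS = 656 is not a perfect cube.
  y = -3: RHS = -694 is not a perfect cube.
Continuing the search up to |y| = 35 finds no solutions either.
No (x, y) in the scanned range satisfies the equation.

No integer solutions with |y| ≤ 35.


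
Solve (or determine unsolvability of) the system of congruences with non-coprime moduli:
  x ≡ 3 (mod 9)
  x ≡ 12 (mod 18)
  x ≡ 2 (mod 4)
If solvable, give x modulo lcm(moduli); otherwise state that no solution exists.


Moduli 9, 18, 4 are not pairwise coprime, so CRT works modulo lcm(m_i) when all pairwise compatibility conditions hold.
Pairwise compatibility: gcd(m_i, m_j) must divide a_i - a_j for every pair.
Merge one congruence at a time:
  Start: x ≡ 3 (mod 9).
  Combine with x ≡ 12 (mod 18): gcd(9, 18) = 9; 12 - 3 = 9, which IS divisible by 9, so compatible.
    Write x = 3 + 9·t and substitute into x ≡ 12 (mod 18): 9·t ≡ 12 − 3 = 9 (mod 18).
    Divide the congruence (and modulus) by g = 9: 1·t ≡ 1 (mod 2).
    So t ≡ 1 (mod 2).
    Then x = 3 + 9·1 = 12, valid modulo lcm(9, 18) = 18: x ≡ 12 (mod 18).
  Combine with x ≡ 2 (mod 4): gcd(18, 4) = 2; 2 - 12 = -10, which IS divisible by 2, so compatible.
    Write x = 12 + 18·t and substitute into x ≡ 2 (mod 4): 18·t ≡ 2 − 12 = -10 (mod 4).
    Divide the congruence (and modulus) by g = 2: 9·t ≡ -5 (mod 2).
    Reduce coefficients mod 2: 1·t ≡ 1 (mod 2).
    So t ≡ 1 (mod 2).
    Then x = 12 + 18·1 = 30, valid modulo lcm(18, 4) = 36: x ≡ 30 (mod 36).
Verify: 30 mod 9 = 3, 30 mod 18 = 12, 30 mod 4 = 2.

x ≡ 30 (mod 36).


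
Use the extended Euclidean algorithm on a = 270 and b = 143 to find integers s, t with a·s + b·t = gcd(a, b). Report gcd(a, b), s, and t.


Euclidean algorithm on (270, 143) — divide until remainder is 0:
  270 = 1 · 143 + 127
  143 = 1 · 127 + 16
  127 = 7 · 16 + 15
  16 = 1 · 15 + 1
  15 = 15 · 1 + 0
gcd(270, 143) = 1.
Track Bezout coefficients alongside the remainders: start with r₀ = 270 = a·1 + b·0 (s = 1, t = 0) and r₁ = 143 = a·0 + b·1 (s = 0, t = 1); each new remainder r_{k+1} = r_{k-1} − q_k·r_k inherits s_{k+1} = s_{k-1} − q_k·s_k, t_{k+1} = t_{k-1} − q_k·t_k, so r_k = a·s_k + b·t_k at every step:
  q = 1: r = 127, s = 1 − 1·0 = 1, t = 0 − 1·1 = -1  (check: 270·1 + 143·(-1) = 127)
  q = 1: r = 16, s = 0 − 1·1 = -1, t = 1 − 1·(-1) = 2  (check: 270·(-1) + 143·2 = 16)
  q = 7: r = 15, s = 1 − 7·(-1) = 8, t = -1 − 7·2 = -15  (check: 270·8 + 143·(-15) = 15)
  q = 1: r = 1, s = -1 − 1·8 = -9, t = 2 − 1·(-15) = 17  (check: 270·(-9) + 143·17 = 1)
The row with r = 1 (the gcd) gives the Bezout coefficients s = -9, t = 17.
Result: 270 · (-9) + 143 · (17) = 1.

gcd(270, 143) = 1; s = -9, t = 17 (check: 270·(-9) + 143·17 = 1).


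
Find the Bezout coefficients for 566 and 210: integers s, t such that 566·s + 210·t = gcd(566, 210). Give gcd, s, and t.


Euclidean algorithm on (566, 210) — divide until remainder is 0:
  566 = 2 · 210 + 146
  210 = 1 · 146 + 64
  146 = 2 · 64 + 18
  64 = 3 · 18 + 10
  18 = 1 · 10 + 8
  10 = 1 · 8 + 2
  8 = 4 · 2 + 0
gcd(566, 210) = 2.
Track Bezout coefficients alongside the remainders: start with r₀ = 566 = a·1 + b·0 (s = 1, t = 0) and r₁ = 210 = a·0 + b·1 (s = 0, t = 1); each new remainder r_{k+1} = r_{k-1} − q_k·r_k inherits s_{k+1} = s_{k-1} − q_k·s_k, t_{k+1} = t_{k-1} − q_k·t_k, so r_k = a·s_k + b·t_k at every step:
  q = 2: r = 146, s = 1 − 2·0 = 1, t = 0 − 2·1 = -2  (check: 566·1 + 210·(-2) = 146)
  q = 1: r = 64, s = 0 − 1·1 = -1, t = 1 − 1·(-2) = 3  (check: 566·(-1) + 210·3 = 64)
  q = 2: r = 18, s = 1 − 2·(-1) = 3, t = -2 − 2·3 = -8  (check: 566·3 + 210·(-8) = 18)
  q = 3: r = 10, s = -1 − 3·3 = -10, t = 3 − 3·(-8) = 27  (check: 566·(-10) + 210·27 = 10)
  q = 1: r = 8, s = 3 − 1·(-10) = 13, t = -8 − 1·27 = -35  (check: 566·13 + 210·(-35) = 8)
  q = 1: r = 2, s = -10 − 1·13 = -23, t = 27 − 1·(-35) = 62  (check: 566·(-23) + 210·62 = 2)
The row with r = 2 (the gcd) gives the Bezout coefficients s = -23, t = 62.
Result: 566 · (-23) + 210 · (62) = 2.

gcd(566, 210) = 2; s = -23, t = 62 (check: 566·(-23) + 210·62 = 2).


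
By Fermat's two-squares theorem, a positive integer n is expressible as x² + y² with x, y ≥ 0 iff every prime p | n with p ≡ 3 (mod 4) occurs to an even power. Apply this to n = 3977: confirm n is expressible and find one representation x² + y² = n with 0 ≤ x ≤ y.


Step 1: Factor n = 3977 = 41 · 97.
Step 2: Check the mod-4 condition on each prime factor: 41 ≡ 1 (mod 4), exponent 1; 97 ≡ 1 (mod 4), exponent 1.
All primes ≡ 3 (mod 4) appear to even exponent (or don't appear), so by the two-squares theorem n IS expressible as a sum of two squares.
Step 3: Build a representation. Here n = 41 · 97 is a product of primes ≡ 1 (mod 4). Each prime p ≡ 1 (mod 4) is itself a sum of two squares; find a² by testing p − a² for a perfect square:
  41: 41 − 1² = 40, 41 − 2² = 37, 41 − 3² = 32, 41 − 4² = 25 = 5² ⇒ 41 = 4² + 5².
  97: 97 − 1² = 96, 97 − 2² = 93, 97 − 3² = 88, 97 − 4² = 81 = 9² ⇒ 97 = 4² + 9².
  Combine using the Brahmagupta–Fibonacci identity (a² + b²)(c² + d²) = (ac − bd)² + (ad + bc)² = (ac + bd)² + (ad − bc)²:
  41 · 97 = 3977: from (4² + 5²)(4² + 9²), take (4·4 − 5·9, 4·9 + 5·4) = (16 − 45, 36 + 20) = (-29, 56); dropping signs (only squares matter) gives (29, 56); check 29² + 56² = 841 + 3136 = 3977 ✓.
Step 4: Order so x ≤ y and verify: 29² + 56² = 841 + 3136 = 3977 = n. ✓

n = 3977 = 29² + 56² (one valid representation with x ≤ y).


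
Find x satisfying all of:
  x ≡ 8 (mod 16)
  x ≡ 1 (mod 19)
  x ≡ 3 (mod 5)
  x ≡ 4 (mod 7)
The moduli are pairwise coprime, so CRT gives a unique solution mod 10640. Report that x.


Product of moduli M = 16 · 19 · 5 · 7 = 10640.
Merge one congruence at a time:
  Start: x ≡ 8 (mod 16).
  Combine with x ≡ 1 (mod 19); new modulus lcm = 304.
    Write x = 8 + 16·t and substitute into x ≡ 1 (mod 19): 16·t ≡ 1 − 8 = -7 (mod 19).
    Reduce coefficients mod 19: 16·t ≡ 12 (mod 19).
    The inverse of 16 mod 19 is 6 (since 16·6 = 96 = 5·19 + 1), so t ≡ 6·12 = 72 ≡ 15 (mod 19).
    Then x = 8 + 16·15 = 248, valid modulo lcm(16, 19) = 304: x ≡ 248 (mod 304).
  Combine with x ≡ 3 (mod 5); new modulus lcm = 1520.
    Write x = 248 + 304·t and substitute into x ≡ 3 (mod 5): 304·t ≡ 3 − 248 = -245 (mod 5).
    Reduce coefficients mod 5: 4·t ≡ 0 (mod 5).
    The inverse of 4 mod 5 is 4 (since 4·4 = 16 = 3·5 + 1), so t ≡ 4·0 = 0 ≡ 0 (mod 5).
    Then x = 248 + 304·0 = 248, valid modulo lcm(304, 5) = 1520: x ≡ 248 (mod 1520).
  Combine with x ≡ 4 (mod 7); new modulus lcm = 10640.
    Write x = 248 + 1520·t and substitute into x ≡ 4 (mod 7): 1520·t ≡ 4 − 248 = -244 (mod 7).
    Reduce coefficients mod 7: 1·t ≡ 1 (mod 7).
    So t ≡ 1 (mod 7).
    Then x = 248 + 1520·1 = 1768, valid modulo lcm(1520, 7) = 10640: x ≡ 1768 (mod 10640).
Verify against each original: 1768 mod 16 = 8, 1768 mod 19 = 1, 1768 mod 5 = 3, 1768 mod 7 = 4.

x ≡ 1768 (mod 10640).


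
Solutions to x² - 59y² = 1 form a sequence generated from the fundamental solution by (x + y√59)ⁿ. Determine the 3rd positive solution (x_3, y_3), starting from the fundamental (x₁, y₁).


Step 1: Find the fundamental solution (x₁, y₁) of x² - 59y² = 1.
  Expand √59 as a continued fraction. a₀ = ⌊√59⌋ = 7; iterate m_{k+1} = d_k·a_k − m_k, d_{k+1} = (59 − m_{k+1}²)/d_k, a_{k+1} = ⌊(a₀ + m_{k+1})/d_{k+1}⌋ (starting m₀ = 0, d₀ = 1), with convergents p_k = a_k·p_{k-1} + p_{k-2}, q_k = a_k·q_{k-1} + q_{k-2} (p₋₁ = 1, q₋₁ = 0):
  k = 0: a₀ = 7; p₀/q₀ = 7/1; p₀² − 59·q₀² = 49 − 59 = -10.
  k = 1: m = 7, d = 10, a = ⌊(7 + 7)/10⌋ = 1; p/q = (1·7 + 1)/(1·1 + 0) = 8/1; p² − 59·q² = 64 − 59 = 5.
  k = 2: m = 3, d = 5, a = ⌊(7 + 3)/5⌋ = 2; p/q = (2·8 + 7)/(2·1 + 1) = 23/3; p² − 59·q² = 529 − 531 = -2.
  k = 3: m = 7, d = 2, a = ⌊(7 + 7)/2⌋ = 7; p/q = (7·23 + 8)/(7·3 + 1) = 169/22; p² − 59·q² = 28561 − 28556 = 5.
  k = 4: m = 7, d = 5, a = ⌊(7 + 7)/5⌋ = 2; p/q = (2·169 + 23)/(2·22 + 3) = 361/47; p² − 59·q² = 130321 − 130331 = -10.
  k = 5: m = 3, d = 10, a = ⌊(7 + 3)/10⌋ = 1; p/q = (1·361 + 169)/(1·47 + 22) = 530/69; p² − 59·q² = 280900 − 280899 = 1.
  The first convergent with p² − 59·q² = 1 gives the fundamental solution (x₁, y₁) = (530, 69).
Step 2: Apply the recurrence (x_{n+1}, y_{n+1}) = (x₁x_n + 59y₁y_n, x₁y_n + y₁x_n) repeatedly.
  From (x_1, y_1) = (530, 69): x_2 = 530·530 + 59·69·69 = 561799; y_2 = 530·69 + 69·530 = 73140.
  From (x_2, y_2) = (561799, 73140): x_3 = 530·561799 + 59·69·73140 = 595506410; y_3 = 530·73140 + 69·561799 = 77528331.
Step 3: Verify x_3² - 59·y_3² = 354627884351088100 - 354627884351088099 = 1 (should be 1). ✓

(x_1, y_1) = (530, 69); (x_3, y_3) = (595506410, 77528331).


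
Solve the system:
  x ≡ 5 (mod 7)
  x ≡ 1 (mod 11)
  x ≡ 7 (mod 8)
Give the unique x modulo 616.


Moduli 7, 11, 8 are pairwise coprime; by CRT there is a unique solution modulo M = 7 · 11 · 8 = 616.
Solve pairwise, accumulating the modulus:
  Start with x ≡ 5 (mod 7).
  Combine with x ≡ 1 (mod 11): since gcd(7, 11) = 1, we get a unique residue mod 77.
    Write x = 5 + 7·t and substitute into x ≡ 1 (mod 11): 7·t ≡ 1 − 5 = -4 (mod 11).
    Reduce coefficients mod 11: 7·t ≡ 7 (mod 11).
    The inverse of 7 mod 11 is 8 (since 7·8 = 56 = 5·11 + 1), so t ≡ 8·7 = 56 ≡ 1 (mod 11).
    Then x = 5 + 7·1 = 12, valid modulo lcm(7, 11) = 77: x ≡ 12 (mod 77).
  Combine with x ≡ 7 (mod 8): since gcd(77, 8) = 1, we get a unique residue mod 616.
    Write x = 12 + 77·t and substitute into x ≡ 7 (mod 8): 77·t ≡ 7 − 12 = -5 (mod 8).
    Reduce coefficients mod 8: 5·t ≡ 3 (mod 8).
    The inverse of 5 mod 8 is 5 (since 5·5 = 25 = 3·8 + 1), so t ≡ 5·3 = 15 ≡ 7 (mod 8).
    Then x = 12 + 77·7 = 551, valid modulo lcm(77, 8) = 616: x ≡ 551 (mod 616).
Verify: 551 mod 7 = 5 ✓, 551 mod 11 = 1 ✓, 551 mod 8 = 7 ✓.

x ≡ 551 (mod 616).


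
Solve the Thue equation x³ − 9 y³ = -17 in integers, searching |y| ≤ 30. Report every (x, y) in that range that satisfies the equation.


The equation is x³ - 9y³ = -17. For fixed y, x³ = 9·y³ − 17, so a solution requires the RHS to be a perfect cube.
Strategy: iterate y from -30 to 30, compute RHS = 9·y³ − 17, and check whether it is a (positive or negative) perfect cube.
Check small values of y:
  y = 0: RHS = -17 is not a perfect cube.
  y = 1: RHS = -8 = (-2)³ ⇒ x = -2 works.
  y = -1: RHS = -26 is not a perfect cube.
  y = 2: RHS = 55 is not a perfect cube.
  y = -2: RHS = -89 is not a perfect cube.
  y = 3: RHS = 226 is not a perfect cube.
  y = -3: RHS = -260 is not a perfect cube.
Continuing, at y = 25: RHS = 140608 = (52)³ ⇒ x = 52 works.
Searching the remaining y in |y| ≤ 30 finds no further solutions.
Collected solutions: (-2, 1), (52, 25).

Solutions (with |y| ≤ 30): (-2, 1), (52, 25).
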